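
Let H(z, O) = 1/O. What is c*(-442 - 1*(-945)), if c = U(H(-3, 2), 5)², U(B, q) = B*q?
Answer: 12575/4 ≈ 3143.8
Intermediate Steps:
c = 25/4 (c = (5/2)² = 25/4 ≈ 6.2500)
c*(-442 - 1*(-945)) = 25*(-442 - 1*(-945))/4 = 25*(-442 + 945)/4 = (25/4)*503 = 12575/4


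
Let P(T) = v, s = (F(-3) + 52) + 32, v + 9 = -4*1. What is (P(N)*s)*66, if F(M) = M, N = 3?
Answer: -69498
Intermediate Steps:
v = -13 (v = -9 - 4*1 = -9 - 4 = -13)
s = 81 (s = (-3 + 52) + 32 = 49 + 32 = 81)
P(T) = -13
(P(N)*s)*66 = -13*81*66 = -1053*66 = -69498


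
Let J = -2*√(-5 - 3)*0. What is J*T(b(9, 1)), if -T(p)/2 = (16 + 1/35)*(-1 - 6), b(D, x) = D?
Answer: 0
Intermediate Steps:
T(p) = 1122/5 (T(p) = -2*(16 + 1/35)*(-1 - 6) = -2*(16 + 1/35)*(-7) = -1122*(-7)/35 = -2*(-561/5) = 1122/5)
J = 0 (J = -4*I*√2*0 = 0)
J*T(b(9, 1)) = 0*(1122/5) = 0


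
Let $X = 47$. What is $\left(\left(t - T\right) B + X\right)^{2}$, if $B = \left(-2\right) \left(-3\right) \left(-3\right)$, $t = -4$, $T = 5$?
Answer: $43681$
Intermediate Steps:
$B = -18$ ($B = 6 \left(-3\right) = -18$)
$\left(\left(t - T\right) B + X\right)^{2} = \left(\left(-4 - 5\right) \left(-18\right) + 47\right)^{2} = \left(\left(-9\right) \left(-18\right) + 47\right)^{2} = \left(162 + 47\right)^{2} = 209^{2} = 43681$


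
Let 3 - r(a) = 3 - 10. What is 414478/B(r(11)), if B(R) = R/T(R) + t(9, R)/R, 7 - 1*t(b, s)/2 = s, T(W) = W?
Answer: 1036195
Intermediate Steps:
r(a) = 10 (r(a) = 3 - (3 - 10) = 3 - 1*(-7) = 3 + 7 = 10)
t(b, s) = 14 - 2*s
B(R) = 1 + (14 - 2*R)/R (B(R) = R/R + (14 - 2*R)/R = 1 + (14 - 2*R)/R)
414478/B(r(11)) = 414478/(((14 - 1*10)/10)) = 414478/(((14 - 10)/10)) = 414478/(((⅒)*4)) = 414478/(⅖) = 414478*(5/2) = 1036195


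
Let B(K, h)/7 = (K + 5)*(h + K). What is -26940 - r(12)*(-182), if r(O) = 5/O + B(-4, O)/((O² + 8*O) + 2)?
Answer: -19472809/726 ≈ -26822.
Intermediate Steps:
B(K, h) = 7*(5 + K)*(K + h) (B(K, h) = 7*((K + 5)*(h + K)) = 7*((5 + K)*(K + h)) = 7*(5 + K)*(K + h))
r(O) = 5/O + (-28 + 7*O)/(2 + O² + 8*O) (r(O) = 5/O + (7*(-4)² + 35*(-4) + 35*O + 7*(-4)*O)/((O² + 8*O) + 2) = 5/O + (7*16 - 140 + 35*O - 28*O)/(2 + O² + 8*O) = 5/O + (112 - 140 + 35*O - 28*O)/(2 + O² + 8*O) = 5/O + (-28 + 7*O)/(2 + O² + 8*O))
-26940 - r(12)*(-182) = -26940 - 2*(5 + 6*12 + 6*12²)/(12*(2 + 12² + 8*12))*(-182) = -26940 - 2*(1/12)*(5 + 72 + 6*144)/(2 + 144 + 96)*(-182) = -26940 - 2*(1/12)*(5 + 72 + 864)/242*(-182) = -26940 - 2*(1/12)*(1/242)*941*(-182) = -26940 - 941*(-182)/1452 = -26940 - 1*(-85631/726) = -26940 + 85631/726 = -19472809/726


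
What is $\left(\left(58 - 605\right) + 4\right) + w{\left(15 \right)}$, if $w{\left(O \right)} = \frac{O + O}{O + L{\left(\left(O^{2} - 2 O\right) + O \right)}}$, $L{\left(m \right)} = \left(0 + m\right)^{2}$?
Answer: $- \frac{1596961}{2941} \approx -543.0$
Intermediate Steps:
$L{\left(m \right)} = m^{2}$
$w{\left(O \right)} = \frac{2 O}{O + \left(O^{2} - O\right)^{2}}$ ($w{\left(O \right)} = \frac{O + O}{O + \left(\left(O^{2} - 2 O\right) + O\right)^{2}} = \frac{2 O}{O + \left(O^{2} - O\right)^{2}}$)
$\left(\left(58 - 605\right) + 4\right) + w{\left(15 \right)} = \left(\left(58 - 605\right) + 4\right) + \frac{2}{1 + 15 \left(-1 + 15\right)^{2}} = \left(\left(58 - 605\right) + 4\right) + \frac{2}{1 + 15 \cdot 14^{2}} = \left(-547 + 4\right) + \frac{2}{1 + 15 \cdot 196} = -543 + \frac{2}{1 + 2940} = -543 + \frac{2}{2941} = - \frac{1596961}{2941}$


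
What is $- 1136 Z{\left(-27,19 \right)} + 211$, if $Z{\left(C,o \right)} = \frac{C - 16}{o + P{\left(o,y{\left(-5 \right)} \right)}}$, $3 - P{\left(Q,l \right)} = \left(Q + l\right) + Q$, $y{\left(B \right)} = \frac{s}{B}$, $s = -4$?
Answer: $- \frac{56629}{21} \approx -2696.6$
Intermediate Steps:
$y{\left(B \right)} = - \frac{4}{B}$
$P{\left(Q,l \right)} = 3 - l - 2 Q$ ($P{\left(Q,l \right)} = 3 - \left(\left(Q + l\right) + Q\right) = 3 - \left(l + 2 Q\right) = 3 - l - 2 Q$)
$Z{\left(C,o \right)} = \frac{-16 + C}{\frac{11}{5} - o}$ ($Z{\left(C,o \right)} = \frac{C - 16}{o - \left(-3 + \frac{4}{5} + 2 o\right)} = \frac{-16 + C}{o - \left(-3 + \frac{4}{5} + 2 o\right)} = \frac{-16 + C}{o - \left(- \frac{11}{5} + 2 o\right)} = \frac{-16 + C}{\frac{11}{5} - o}$)
$- 1136 Z{\left(-27,19 \right)} + 211 = - 1136 \frac{5 \left(16 - -27\right)}{-11 + 5 \cdot 19} + 211 = - 1136 \frac{5 \left(16 + 27\right)}{-11 + 95} + 211 = - 1136 \cdot 5 \cdot \frac{1}{84} \cdot 43 + 211 = \left(-1136\right) \frac{215}{84} + 211 = - \frac{61060}{21} + 211 = - \frac{56629}{21}$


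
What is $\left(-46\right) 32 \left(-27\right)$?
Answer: $39744$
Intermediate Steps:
$\left(-46\right) 32 \left(-27\right) = \left(-1472\right) \left(-27\right) = 39744$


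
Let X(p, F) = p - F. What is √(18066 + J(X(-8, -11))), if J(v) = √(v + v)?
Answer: √(18066 + √6) ≈ 134.42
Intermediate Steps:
J(v) = √2*√v (J(v) = √(2*v) = √2*√v)
√(18066 + J(X(-8, -11))) = √(18066 + √2*√(-8 - 1*(-11))) = √(18066 + √2*√(-8 + 11)) = √(18066 + √2*√3) = √(18066 + √6)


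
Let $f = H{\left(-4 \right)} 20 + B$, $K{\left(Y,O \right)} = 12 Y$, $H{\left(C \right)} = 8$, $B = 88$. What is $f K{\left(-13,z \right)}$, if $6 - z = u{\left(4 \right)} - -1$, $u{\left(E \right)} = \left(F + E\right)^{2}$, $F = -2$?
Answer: $-38688$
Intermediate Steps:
$u{\left(E \right)} = \left(-2 + E\right)^{2}$
$z = 1$ ($z = 6 - \left(\left(-2 + 4\right)^{2} - -1\right) = 6 - \left(2^{2} + 1\right) = 6 - \left(4 + 1\right) = 6 - 5 = 1$)
$f = 248$ ($f = 8 \cdot 20 + 88 = 160 + 88 = 248$)
$f K{\left(-13,z \right)} = 248 \cdot 12 \left(-13\right) = 248 \left(-156\right) = -38688$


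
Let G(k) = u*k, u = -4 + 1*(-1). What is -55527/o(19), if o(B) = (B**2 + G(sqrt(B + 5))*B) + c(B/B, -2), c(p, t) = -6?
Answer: 3942417/18115 + 2110026*sqrt(6)/18115 ≈ 502.95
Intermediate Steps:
u = -5 (u = -4 - 1 = -5)
G(k) = -5*k
o(B) = -6 + B**2 - 5*B*sqrt(5 + B) (o(B) = (B**2 + (-5*sqrt(B + 5))*B) - 6 = (B**2 + (-5*sqrt(5 + B))*B) - 6 = (B**2 - 5*B*sqrt(5 + B)) - 6 = -6 + B**2 - 5*B*sqrt(5 + B))
-55527/o(19) = -55527/(-6 + 19**2 - 5*19*sqrt(5 + 19)) = -55527/(-6 + 361 - 5*19*sqrt(24)) = -55527/(-6 + 361 - 5*19*2*sqrt(6)) = -55527/(-6 + 361 - 190*sqrt(6)) = -55527/(355 - 190*sqrt(6))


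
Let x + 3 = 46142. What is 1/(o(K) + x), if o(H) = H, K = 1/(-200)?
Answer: 200/9227799 ≈ 2.1674e-5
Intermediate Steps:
K = -1/200 ≈ -0.0050000
x = 46139 (x = -3 + 46142 = 46139)
1/(o(K) + x) = 1/(-1/200 + 46139) = 1/(9227799/200) = 200/9227799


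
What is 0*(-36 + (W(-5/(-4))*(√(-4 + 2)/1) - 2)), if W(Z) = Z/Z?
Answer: 0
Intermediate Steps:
W(Z) = 1
0*(-36 + (W(-5/(-4))*(√(-4 + 2)/1) - 2)) = 0*(-36 + (1*(√(-4 + 2)/1) - 2)) = 0*(-36 + (1*(√(-2)*1) - 2)) = 0*(-36 + (1*((I*√2)*1) - 2)) = 0*(-36 + (1*(I*√2) - 2)) = 0*(-36 + (I*√2 - 2)) = 0*(-36 + (-2 + I*√2)) = 0*(-38 + I*√2) = 0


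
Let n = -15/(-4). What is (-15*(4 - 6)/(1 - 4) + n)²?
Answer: 625/16 ≈ 39.063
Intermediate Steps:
n = 15/4 (n = -15*(-¼) = 15/4 ≈ 3.7500)
(-15*(4 - 6)/(1 - 4) + n)² = (-15*(4 - 6)/(1 - 4) + 15/4)² = (-15/((-3/(-2))) + 15/4)² = (-15/((-3*(-½))) + 15/4)² = (-15/3/2 + 15/4)² = (-15*⅔ + 15/4)² = (-10 + 15/4)² = (-25/4)² = 625/16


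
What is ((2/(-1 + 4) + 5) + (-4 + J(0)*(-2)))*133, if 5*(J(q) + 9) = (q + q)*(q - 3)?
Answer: 7847/3 ≈ 2615.7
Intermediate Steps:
J(q) = -9 + 2*q*(-3 + q)/5 (J(q) = -9 + ((q + q)*(q - 3))/5 = -9 + ((2*q)*(-3 + q))/5 = -9 + (2*q*(-3 + q))/5 = -9 + 2*q*(-3 + q)/5)
((2/(-1 + 4) + 5) + (-4 + J(0)*(-2)))*133 = ((2/(-1 + 4) + 5) + (-4 + (-9 - 6/5*0 + (2/5)*0**2)*(-2)))*133 = ((2/3 + 5) + (-4 + (-9 + 0 + (2/5)*0)*(-2)))*133 = (((1/3)*2 + 5) + (-4 + (-9 + 0 + 0)*(-2)))*133 = ((2/3 + 5) + (-4 - 9*(-2)))*133 = (17/3 + (-4 + 18))*133 = (17/3 + 14)*133 = (59/3)*133 = 7847/3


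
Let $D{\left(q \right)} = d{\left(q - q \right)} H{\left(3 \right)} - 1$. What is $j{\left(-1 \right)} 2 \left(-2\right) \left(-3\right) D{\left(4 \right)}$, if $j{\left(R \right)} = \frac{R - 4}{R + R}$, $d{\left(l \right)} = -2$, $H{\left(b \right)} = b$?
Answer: $-210$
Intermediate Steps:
$j{\left(R \right)} = \frac{-4 + R}{2 R}$
$D{\left(q \right)} = -7$ ($D{\left(q \right)} = \left(-2\right) 3 - 1 = -6 - 1 = -7$)
$j{\left(-1 \right)} 2 \left(-2\right) \left(-3\right) D{\left(4 \right)} = \frac{-4 - 1}{2 \left(-1\right)} 2 \left(-2\right) \left(-3\right) \left(-7\right) = \frac{1}{2} \left(-1\right) \left(-5\right) \left(\left(-4\right) \left(-3\right)\right) \left(-7\right) = \frac{5}{2} \cdot 12 \left(-7\right) = 30 \left(-7\right) = -210$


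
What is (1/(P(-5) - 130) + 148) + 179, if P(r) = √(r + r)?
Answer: 552944/1691 - I*√10/16910 ≈ 326.99 - 0.00018701*I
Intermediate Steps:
P(r) = √2*√r (P(r) = √(2*r) = √2*√r)
(1/(P(-5) - 130) + 148) + 179 = (1/(√2*√(-5) - 130) + 148) + 179 = (1/(√2*(I*√5) - 130) + 148) + 179 = (1/(I*√10 - 130) + 148) + 179 = (1/(-130 + I*√10) + 148) + 179 = (148 + 1/(-130 + I*√10)) + 179 = 327 + 1/(-130 + I*√10)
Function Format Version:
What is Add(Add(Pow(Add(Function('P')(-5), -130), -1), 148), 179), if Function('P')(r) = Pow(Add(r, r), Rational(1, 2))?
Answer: Add(Rational(552944, 1691), Mul(Rational(-1, 16910), I, Pow(10, Rational(1, 2)))) ≈ Add(326.99, Mul(-0.00018701, I))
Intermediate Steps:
Function('P')(r) = Mul(Pow(2, Rational(1, 2)), Pow(r, Rational(1, 2))) (Function('P')(r) = Pow(Mul(2, r), Rational(1, 2)) = Mul(Pow(2, Rational(1, 2)), Pow(r, Rational(1, 2))))
Add(Add(Pow(Add(Function('P')(-5), -130), -1), 148), 179) = Add(Add(Pow(Add(Mul(Pow(2, Rational(1, 2)), Pow(-5, Rational(1, 2))), -130), -1), 148), 179) = Add(Add(Pow(Add(Mul(Pow(2, Rational(1, 2)), Mul(I, Pow(5, Rational(1, 2)))), -130), -1), 148), 179) = Add(Add(Pow(Add(Mul(I, Pow(10, Rational(1, 2))), -130), -1), 148), 179) = Add(Add(Pow(Add(-130, Mul(I, Pow(10, Rational(1, 2)))), -1), 148), 179) = Add(Add(148, Pow(Add(-130, Mul(I, Pow(10, Rational(1, 2)))), -1)), 179) = Add(327, Pow(Add(-130, Mul(I, Pow(10, Rational(1, 2)))), -1))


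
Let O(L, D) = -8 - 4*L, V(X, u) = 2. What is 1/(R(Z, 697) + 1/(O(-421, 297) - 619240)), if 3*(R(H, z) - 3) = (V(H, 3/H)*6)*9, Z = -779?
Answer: 617564/24084995 ≈ 0.025641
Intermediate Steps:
R(H, z) = 39 (R(H, z) = 3 + ((2*6)*9)/3 = 3 + (12*9)/3 = 3 + (⅓)*108 = 3 + 36 = 39)
1/(R(Z, 697) + 1/(O(-421, 297) - 619240)) = 1/(39 + 1/((-8 - 4*(-421)) - 619240)) = 1/(39 + 1/((-8 + 1684) - 619240)) = 1/(39 + 1/(1676 - 619240)) = 1/(39 + 1/(-617564)) = 1/(39 - 1/617564) = 1/(24084995/617564) = 617564/24084995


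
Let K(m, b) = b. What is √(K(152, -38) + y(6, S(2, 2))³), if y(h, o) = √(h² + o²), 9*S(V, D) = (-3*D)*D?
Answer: √(-3078 + 2040*√85)/9 ≈ 13.935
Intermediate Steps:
S(V, D) = -D²/3 (S(V, D) = ((-3*D)*D)/9 = (-3*D²)/9 = -D²/3)
√(K(152, -38) + y(6, S(2, 2))³) = √(-38 + (√(6² + (-⅓*2²)²))³) = √(-38 + (√(36 + (-⅓*4)²))³) = √(-38 + (√(36 + (-4/3)²))³) = √(-38 + (√(36 + 16/9))³) = √(-38 + (√(340/9))³) = √(-38 + (2*√85/3)³) = √(-38 + 680*√85/27)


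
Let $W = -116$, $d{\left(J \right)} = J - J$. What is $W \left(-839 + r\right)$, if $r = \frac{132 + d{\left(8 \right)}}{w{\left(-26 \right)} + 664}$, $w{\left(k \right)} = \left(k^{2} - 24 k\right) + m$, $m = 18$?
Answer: $\frac{96440428}{991} \approx 97316.0$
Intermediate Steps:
$d{\left(J \right)} = 0$
$w{\left(k \right)} = 18 + k^{2} - 24 k$ ($w{\left(k \right)} = \left(k^{2} - 24 k\right) + 18 = 18 + k^{2} - 24 k$)
$r = \frac{66}{991}$ ($r = \frac{132 + 0}{\left(18 + \left(-26\right)^{2} - -624\right) + 664} = \frac{132}{\left(18 + 676 + 624\right) + 664} = \frac{132}{1318 + 664} = \frac{132}{1982} = 132 \cdot \frac{1}{1982} = \frac{66}{991} \approx 0.066599$)
$W \left(-839 + r\right) = - 116 \left(-839 + \frac{66}{991}\right) = \left(-116\right) \left(- \frac{831383}{991}\right) = \frac{96440428}{991}$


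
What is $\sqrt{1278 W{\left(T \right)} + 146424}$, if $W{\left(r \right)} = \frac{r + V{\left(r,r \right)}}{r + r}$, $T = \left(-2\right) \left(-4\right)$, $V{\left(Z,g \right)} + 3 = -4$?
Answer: $\frac{7 \sqrt{47838}}{4} \approx 382.76$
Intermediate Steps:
$V{\left(Z,g \right)} = -7$ ($V{\left(Z,g \right)} = -3 - 4 = -7$)
$T = 8$
$W{\left(r \right)} = \frac{-7 + r}{2 r}$ ($W{\left(r \right)} = \frac{r - 7}{r + r} = \frac{-7 + r}{2 r}$)
$\sqrt{1278 W{\left(T \right)} + 146424} = \sqrt{1278 \frac{-7 + 8}{2 \cdot 8} + 146424} = \sqrt{1278 \cdot \frac{1}{2} \cdot \frac{1}{8} \cdot 1 + 146424} = \sqrt{1278 \cdot \frac{1}{16} + 146424} = \sqrt{\frac{639}{8} + 146424} = \sqrt{\frac{1172031}{8}} = \frac{7 \sqrt{47838}}{4}$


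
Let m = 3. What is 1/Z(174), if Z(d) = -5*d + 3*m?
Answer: -1/861 ≈ -0.0011614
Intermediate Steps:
Z(d) = 9 - 5*d (Z(d) = -5*d + 3*3 = -5*d + 9 = 9 - 5*d)
1/Z(174) = 1/(9 - 5*174) = 1/(9 - 870) = 1/(-861) = -1/861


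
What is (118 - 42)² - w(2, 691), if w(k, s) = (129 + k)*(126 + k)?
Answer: -10992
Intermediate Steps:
w(k, s) = (126 + k)*(129 + k)
(118 - 42)² - w(2, 691) = (118 - 42)² - (16254 + 2² + 255*2) = 76² - (16254 + 4 + 510) = 5776 - 1*16768 = 5776 - 16768 = -10992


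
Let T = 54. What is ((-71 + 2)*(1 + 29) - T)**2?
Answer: 4511376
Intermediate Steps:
((-71 + 2)*(1 + 29) - T)**2 = ((-71 + 2)*(1 + 29) - 1*54)**2 = (-69*30 - 54)**2 = (-2070 - 54)**2 = (-2124)**2 = 4511376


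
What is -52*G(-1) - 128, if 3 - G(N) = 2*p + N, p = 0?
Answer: -336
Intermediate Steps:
G(N) = 3 - N (G(N) = 3 - (2*0 + N) = 3 - (0 + N) = 3 - N)
-52*G(-1) - 128 = -52*(3 - 1*(-1)) - 128 = -52*(3 + 1) - 128 = -52*4 - 128 = -208 - 128 = -336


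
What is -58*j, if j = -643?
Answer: 37294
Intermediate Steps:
-58*j = -58*(-643) = 37294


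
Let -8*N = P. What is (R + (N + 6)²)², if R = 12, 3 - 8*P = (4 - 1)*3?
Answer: 2531397969/1048576 ≈ 2414.1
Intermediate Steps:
P = -¾ (P = 3/8 - (4 - 1)*3/8 = 3/8 - 3*3/8 = 3/8 - ⅛*9 = 3/8 - 9/8 = -¾ ≈ -0.75000)
N = 3/32 (N = -⅛*(-¾) = 3/32 ≈ 0.093750)
(R + (N + 6)²)² = (12 + (3/32 + 6)²)² = (12 + (195/32)²)² = (12 + 38025/1024)² = (50313/1024)² = 2531397969/1048576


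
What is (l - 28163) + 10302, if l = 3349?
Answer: -14512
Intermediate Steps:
(l - 28163) + 10302 = (3349 - 28163) + 10302 = -24814 + 10302 = -14512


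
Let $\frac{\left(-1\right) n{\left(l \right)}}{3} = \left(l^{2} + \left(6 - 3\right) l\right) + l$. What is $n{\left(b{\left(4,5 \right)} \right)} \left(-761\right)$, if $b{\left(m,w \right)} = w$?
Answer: $102735$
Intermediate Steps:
$n{\left(l \right)} = - 12 l - 3 l^{2}$ ($n{\left(l \right)} = - 3 \left(\left(l^{2} + \left(6 - 3\right) l\right) + l\right) = - 3 \left(\left(l^{2} + 3 l\right) + l\right) = - 3 \left(l^{2} + 4 l\right) = - 12 l - 3 l^{2}$)
$n{\left(b{\left(4,5 \right)} \right)} \left(-761\right) = \left(-3\right) 5 \left(4 + 5\right) \left(-761\right) = \left(-3\right) 5 \cdot 9 \left(-761\right) = \left(-135\right) \left(-761\right) = 102735$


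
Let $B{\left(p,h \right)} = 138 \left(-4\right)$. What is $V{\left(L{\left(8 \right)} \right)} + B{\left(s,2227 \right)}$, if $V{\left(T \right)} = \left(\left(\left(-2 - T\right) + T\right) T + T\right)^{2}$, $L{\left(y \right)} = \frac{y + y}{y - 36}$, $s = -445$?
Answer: $- \frac{27032}{49} \approx -551.67$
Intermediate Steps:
$B{\left(p,h \right)} = -552$
$L{\left(y \right)} = \frac{2 y}{-36 + y}$
$V{\left(T \right)} = T^{2}$ ($V{\left(T \right)} = \left(- 2 T + T\right)^{2} = \left(- T\right)^{2} = T^{2}$)
$V{\left(L{\left(8 \right)} \right)} + B{\left(s,2227 \right)} = \left(2 \cdot 8 \frac{1}{-36 + 8}\right)^{2} - 552 = \left(2 \cdot 8 \frac{1}{-28}\right)^{2} - 552 = \left(2 \cdot 8 \left(- \frac{1}{28}\right)\right)^{2} - 552 = \left(- \frac{4}{7}\right)^{2} - 552 = \frac{16}{49} - 552 = - \frac{27032}{49}$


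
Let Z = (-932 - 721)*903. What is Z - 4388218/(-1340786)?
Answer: -1000665950878/670393 ≈ -1.4927e+6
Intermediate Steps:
Z = -1492659 (Z = -1653*903 = -1492659)
Z - 4388218/(-1340786) = -1492659 - 4388218/(-1340786) = -1492659 - 4388218*(-1/1340786) = -1492659 + 2194109/670393 = -1000665950878/670393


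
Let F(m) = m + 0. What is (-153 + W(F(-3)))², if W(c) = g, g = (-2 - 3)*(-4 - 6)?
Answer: 10609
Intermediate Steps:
F(m) = m
g = 50 (g = -5*(-10) = 50)
W(c) = 50
(-153 + W(F(-3)))² = (-153 + 50)² = (-103)² = 10609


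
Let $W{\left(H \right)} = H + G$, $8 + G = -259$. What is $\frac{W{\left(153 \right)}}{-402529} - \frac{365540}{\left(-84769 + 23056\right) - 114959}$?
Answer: $\frac{36790147817}{17778900872} \approx 2.0693$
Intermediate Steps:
$G = -267$ ($G = -8 - 259 = -267$)
$W{\left(H \right)} = -267 + H$ ($W{\left(H \right)} = H - 267 = -267 + H$)
$\frac{W{\left(153 \right)}}{-402529} - \frac{365540}{\left(-84769 + 23056\right) - 114959} = \frac{-267 + 153}{-402529} - \frac{365540}{\left(-84769 + 23056\right) - 114959} = \left(-114\right) \left(- \frac{1}{402529}\right) - \frac{365540}{-61713 - 114959} = \frac{114}{402529} - \frac{365540}{-176672} = \frac{114}{402529} - - \frac{91385}{44168} = \frac{114}{402529} + \frac{91385}{44168} = \frac{36790147817}{17778900872}$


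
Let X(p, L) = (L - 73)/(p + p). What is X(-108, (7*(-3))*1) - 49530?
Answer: -5349193/108 ≈ -49530.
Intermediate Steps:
X(p, L) = (-73 + L)/(2*p) (X(p, L) = (-73 + L)/((2*p)) = (-73 + L)*(1/(2*p)) = (-73 + L)/(2*p))
X(-108, (7*(-3))*1) - 49530 = (1/2)*(-73 + (7*(-3))*1)/(-108) - 49530 = (1/2)*(-1/108)*(-73 - 21*1) - 49530 = (1/2)*(-1/108)*(-73 - 21) - 49530 = (1/2)*(-1/108)*(-94) - 49530 = 47/108 - 49530 = -5349193/108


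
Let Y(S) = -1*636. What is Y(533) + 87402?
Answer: 86766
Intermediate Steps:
Y(S) = -636
Y(533) + 87402 = -636 + 87402 = 86766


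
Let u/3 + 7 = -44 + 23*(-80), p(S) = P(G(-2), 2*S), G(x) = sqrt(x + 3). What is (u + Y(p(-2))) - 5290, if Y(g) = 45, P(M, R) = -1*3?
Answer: -10918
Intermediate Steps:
G(x) = sqrt(3 + x)
P(M, R) = -3
p(S) = -3
u = -5673 (u = -21 + 3*(-44 + 23*(-80)) = -21 + 3*(-44 - 1840) = -21 + 3*(-1884) = -21 - 5652 = -5673)
(u + Y(p(-2))) - 5290 = (-5673 + 45) - 5290 = -5628 - 5290 = -10918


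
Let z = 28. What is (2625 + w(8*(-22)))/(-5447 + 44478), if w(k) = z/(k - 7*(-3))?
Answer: 17689/263035 ≈ 0.067250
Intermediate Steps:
w(k) = 28/(21 + k) (w(k) = 28/(k - 7*(-3)) = 28/(k + 21) = 28/(21 + k))
(2625 + w(8*(-22)))/(-5447 + 44478) = (2625 + 28/(21 + 8*(-22)))/(-5447 + 44478) = (2625 + 28/(21 - 176))/39031 = (2625 + 28/(-155))*(1/39031) = (2625 + 28*(-1/155))*(1/39031) = (2625 - 28/155)*(1/39031) = (406847/155)*(1/39031) = 17689/263035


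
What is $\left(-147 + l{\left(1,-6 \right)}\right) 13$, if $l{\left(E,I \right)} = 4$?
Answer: $-1859$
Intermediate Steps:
$\left(-147 + l{\left(1,-6 \right)}\right) 13 = \left(-147 + 4\right) 13 = \left(-143\right) 13 = -1859$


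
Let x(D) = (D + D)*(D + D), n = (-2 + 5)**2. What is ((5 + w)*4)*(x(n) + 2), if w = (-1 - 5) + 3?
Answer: 2608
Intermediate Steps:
n = 9 (n = 3**2 = 9)
x(D) = 4*D**2 (x(D) = (2*D)*(2*D) = 4*D**2)
w = -3 (w = -6 + 3 = -3)
((5 + w)*4)*(x(n) + 2) = ((5 - 3)*4)*(4*9**2 + 2) = (2*4)*(4*81 + 2) = 8*(324 + 2) = 8*326 = 2608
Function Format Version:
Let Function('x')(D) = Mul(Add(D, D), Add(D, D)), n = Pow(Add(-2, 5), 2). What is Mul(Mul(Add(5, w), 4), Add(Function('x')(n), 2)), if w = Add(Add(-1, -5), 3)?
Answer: 2608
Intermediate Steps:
n = 9 (n = Pow(3, 2) = 9)
Function('x')(D) = Mul(4, Pow(D, 2)) (Function('x')(D) = Mul(Mul(2, D), Mul(2, D)) = Mul(4, Pow(D, 2)))
w = -3 (w = Add(-6, 3) = -3)
Mul(Mul(Add(5, w), 4), Add(Function('x')(n), 2)) = Mul(Mul(Add(5, -3), 4), Add(Mul(4, Pow(9, 2)), 2)) = Mul(Mul(2, 4), Add(Mul(4, 81), 2)) = Mul(8, Add(324, 2)) = Mul(8, 326) = 2608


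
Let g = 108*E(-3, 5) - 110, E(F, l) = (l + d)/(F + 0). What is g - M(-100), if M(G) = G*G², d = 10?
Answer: 999350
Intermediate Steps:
E(F, l) = (10 + l)/F (E(F, l) = (l + 10)/(F + 0) = (10 + l)/F)
M(G) = G³
g = -650 (g = 108*((10 + 5)/(-3)) - 110 = 108*(-⅓*15) - 110 = 108*(-5) - 110 = -540 - 110 = -650)
g - M(-100) = -650 - 1*(-100)³ = -650 - 1*(-1000000) = -650 + 1000000 = 999350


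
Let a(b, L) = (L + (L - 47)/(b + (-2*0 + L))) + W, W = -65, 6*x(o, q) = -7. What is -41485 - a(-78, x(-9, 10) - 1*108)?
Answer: -278358017/6738 ≈ -41312.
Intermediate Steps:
x(o, q) = -7/6 (x(o, q) = (⅙)*(-7) = -7/6)
a(b, L) = -65 + L + (-47 + L)/(L + b) (a(b, L) = (L + (L - 47)/(b + (-2*0 + L))) - 65 = (L + (-47 + L)/(b + (0 + L))) - 65 = (L + (-47 + L)/(b + L)) - 65 = (L + (-47 + L)/(L + b)) - 65 = -65 + L + (-47 + L)/(L + b))
-41485 - a(-78, x(-9, 10) - 1*108) = -41485 - (-47 + (-7/6 - 1*108)² - 65*(-78) - 64*(-7/6 - 1*108) + (-7/6 - 1*108)*(-78))/((-7/6 - 1*108) - 78) = -41485 - (-47 + (-7/6 - 108)² + 5070 - 64*(-7/6 - 108) + (-7/6 - 108)*(-78))/((-7/6 - 108) - 78) = -41485 - (-47 + (-655/6)² + 5070 - 64*(-655/6) - 655/6*(-78))/(-655/6 - 78) = -41485 - (-47 + 429025/36 + 5070 + 20960/3 + 8515)/(-1123/6) = -41485 - (-6)*1167913/(1123*36) = -41485 - 1*(-1167913/6738) = -41485 + 1167913/6738 = -278358017/6738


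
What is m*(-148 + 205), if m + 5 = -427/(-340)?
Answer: -72561/340 ≈ -213.41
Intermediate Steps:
m = -1273/340 (m = -5 - 427/(-340) = -5 - 427*(-1/340) = -5 + 427/340 = -1273/340 ≈ -3.7441)
m*(-148 + 205) = -1273*(-148 + 205)/340 = -1273/340*57 = -72561/340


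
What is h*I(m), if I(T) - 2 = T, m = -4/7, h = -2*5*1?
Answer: -100/7 ≈ -14.286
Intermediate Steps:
h = -10 (h = -10*1 = -10)
m = -4/7 (m = -4*⅐ = -4/7 ≈ -0.57143)
I(T) = 2 + T
h*I(m) = -10*(2 - 4/7) = -10*10/7 = -100/7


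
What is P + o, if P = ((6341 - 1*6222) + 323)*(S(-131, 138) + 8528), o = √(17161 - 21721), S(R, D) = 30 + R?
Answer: 3724734 + 4*I*√285 ≈ 3.7247e+6 + 67.528*I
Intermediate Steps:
o = 4*I*√285 (o = √(-4560) = 4*I*√285 ≈ 67.528*I)
P = 3724734 (P = ((6341 - 1*6222) + 323)*((30 - 131) + 8528) = ((6341 - 6222) + 323)*(-101 + 8528) = (119 + 323)*8427 = 442*8427 = 3724734)
P + o = 3724734 + 4*I*√285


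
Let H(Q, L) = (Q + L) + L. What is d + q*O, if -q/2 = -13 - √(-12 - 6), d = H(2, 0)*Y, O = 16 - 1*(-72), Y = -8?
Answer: 2272 + 528*I*√2 ≈ 2272.0 + 746.71*I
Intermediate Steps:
H(Q, L) = Q + 2*L (H(Q, L) = (L + Q) + L = Q + 2*L)
O = 88 (O = 16 + 72 = 88)
d = -16 (d = (2 + 2*0)*(-8) = (2 + 0)*(-8) = 2*(-8) = -16)
q = 26 + 6*I*√2 (q = -2*(-13 - √(-12 - 6)) = -2*(-13 - √(-18)) = -2*(-13 - 3*I*√2) = 26 + 6*I*√2 ≈ 26.0 + 8.4853*I)
d + q*O = -16 + (26 + 6*I*√2)*88 = -16 + (2288 + 528*I*√2) = 2272 + 528*I*√2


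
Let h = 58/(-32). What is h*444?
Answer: -3219/4 ≈ -804.75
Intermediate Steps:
h = -29/16 (h = 58*(-1/32) = -29/16 ≈ -1.8125)
h*444 = -29/16*444 = -3219/4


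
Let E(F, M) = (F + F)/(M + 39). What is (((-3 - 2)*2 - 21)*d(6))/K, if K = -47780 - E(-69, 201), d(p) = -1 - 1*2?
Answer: -1240/637059 ≈ -0.0019464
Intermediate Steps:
E(F, M) = 2*F/(39 + M) (E(F, M) = (2*F)/(39 + M) = 2*F/(39 + M))
d(p) = -3 (d(p) = -1 - 2 = -3)
K = -1911177/40 (K = -47780 - 2*(-69)/(39 + 201) = -47780 - 2*(-69)/240 = -47780 - 1*(-23/40) = -47780 + 23/40 = -1911177/40 ≈ -47779.)
(((-3 - 2)*2 - 21)*d(6))/K = (((-3 - 2)*2 - 21)*(-3))/(-1911177/40) = ((-5*2 - 21)*(-3))*(-40/1911177) = ((-10 - 21)*(-3))*(-40/1911177) = -31*(-3)*(-40/1911177) = 93*(-40/1911177) = -1240/637059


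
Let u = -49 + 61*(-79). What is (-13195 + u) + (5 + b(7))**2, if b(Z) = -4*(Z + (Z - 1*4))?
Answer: -16838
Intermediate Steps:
u = -4868 (u = -49 - 4819 = -4868)
b(Z) = 16 - 8*Z (b(Z) = -4*(Z + (Z - 4)) = -4*(Z + (-4 + Z)) = -4*(-4 + 2*Z) = 16 - 8*Z)
(-13195 + u) + (5 + b(7))**2 = (-13195 - 4868) + (5 + (16 - 8*7))**2 = -18063 + (5 + (16 - 56))**2 = -18063 + (5 - 40)**2 = -18063 + (-35)**2 = -18063 + 1225 = -16838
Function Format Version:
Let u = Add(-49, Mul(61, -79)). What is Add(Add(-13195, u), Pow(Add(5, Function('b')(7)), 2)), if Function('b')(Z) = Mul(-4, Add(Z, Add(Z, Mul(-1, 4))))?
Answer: -16838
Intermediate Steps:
u = -4868 (u = Add(-49, -4819) = -4868)
Function('b')(Z) = Add(16, Mul(-8, Z)) (Function('b')(Z) = Mul(-4, Add(Z, Add(Z, -4))) = Mul(-4, Add(Z, Add(-4, Z))) = Mul(-4, Add(-4, Mul(2, Z))) = Add(16, Mul(-8, Z)))
Add(Add(-13195, u), Pow(Add(5, Function('b')(7)), 2)) = Add(Add(-13195, -4868), Pow(Add(5, Add(16, Mul(-8, 7))), 2)) = Add(-18063, Pow(Add(5, Add(16, -56)), 2)) = Add(-18063, Pow(Add(5, -40), 2)) = Add(-18063, Pow(-35, 2)) = Add(-18063, 1225) = -16838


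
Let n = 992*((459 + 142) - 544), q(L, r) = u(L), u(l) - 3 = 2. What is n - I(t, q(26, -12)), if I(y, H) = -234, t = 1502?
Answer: 56778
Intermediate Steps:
u(l) = 5 (u(l) = 3 + 2 = 5)
q(L, r) = 5
n = 56544 (n = 992*(601 - 544) = 992*57 = 56544)
n - I(t, q(26, -12)) = 56544 - 1*(-234) = 56544 + 234 = 56778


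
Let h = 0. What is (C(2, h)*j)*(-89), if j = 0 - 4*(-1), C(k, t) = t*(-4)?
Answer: 0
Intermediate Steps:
C(k, t) = -4*t
j = 4 (j = 0 + 4 = 4)
(C(2, h)*j)*(-89) = (-4*0*4)*(-89) = (0*4)*(-89) = 0*(-89) = 0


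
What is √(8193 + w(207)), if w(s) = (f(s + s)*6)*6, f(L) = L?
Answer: √23097 ≈ 151.98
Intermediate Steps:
w(s) = 72*s (w(s) = ((s + s)*6)*6 = ((2*s)*6)*6 = (12*s)*6 = 72*s)
√(8193 + w(207)) = √(8193 + 72*207) = √(8193 + 14904) = √23097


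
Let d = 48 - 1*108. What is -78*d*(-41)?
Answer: -191880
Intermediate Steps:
d = -60 (d = 48 - 108 = -60)
-78*d*(-41) = -78*(-60)*(-41) = 4680*(-41) = -191880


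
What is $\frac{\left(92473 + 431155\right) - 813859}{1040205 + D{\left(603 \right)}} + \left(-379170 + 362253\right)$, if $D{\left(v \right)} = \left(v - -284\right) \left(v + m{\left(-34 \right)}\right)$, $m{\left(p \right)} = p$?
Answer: $- \frac{26135498867}{1544908} \approx -16917.0$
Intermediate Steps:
$D{\left(v \right)} = \left(-34 + v\right) \left(284 + v\right)$ ($D{\left(v \right)} = \left(v - -284\right) \left(v - 34\right) = \left(v + 284\right) \left(-34 + v\right) = \left(284 + v\right) \left(-34 + v\right) = \left(-34 + v\right) \left(284 + v\right)$)
$\frac{\left(92473 + 431155\right) - 813859}{1040205 + D{\left(603 \right)}} + \left(-379170 + 362253\right) = \frac{\left(92473 + 431155\right) - 813859}{1040205 + \left(-9656 + 603^{2} + 250 \cdot 603\right)} + \left(-379170 + 362253\right) = \frac{523628 - 813859}{1040205 + \left(-9656 + 363609 + 150750\right)} - 16917 = - \frac{290231}{1040205 + 504703} - 16917 = - \frac{290231}{1544908} - 16917 = - \frac{26135498867}{1544908}$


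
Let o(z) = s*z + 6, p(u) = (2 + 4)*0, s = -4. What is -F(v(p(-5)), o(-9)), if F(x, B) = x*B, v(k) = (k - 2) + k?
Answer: 84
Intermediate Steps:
p(u) = 0 (p(u) = 6*0 = 0)
o(z) = 6 - 4*z (o(z) = -4*z + 6 = 6 - 4*z)
v(k) = -2 + 2*k (v(k) = (-2 + k) + k = -2 + 2*k)
F(x, B) = B*x
-F(v(p(-5)), o(-9)) = -(6 - 4*(-9))*(-2 + 2*0) = -(6 + 36)*(-2 + 0) = -42*(-2) = -1*(-84) = 84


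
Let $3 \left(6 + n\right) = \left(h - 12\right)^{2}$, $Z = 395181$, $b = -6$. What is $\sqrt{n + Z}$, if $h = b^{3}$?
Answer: $\sqrt{412503} \approx 642.26$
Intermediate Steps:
$h = -216$ ($h = \left(-6\right)^{3} = -216$)
$n = 17322$ ($n = -6 + \frac{\left(-216 - 12\right)^{2}}{3} = -6 + \frac{\left(-228\right)^{2}}{3} = -6 + \frac{1}{3} \cdot 51984 = -6 + 17328 = 17322$)
$\sqrt{n + Z} = \sqrt{17322 + 395181} = \sqrt{412503}$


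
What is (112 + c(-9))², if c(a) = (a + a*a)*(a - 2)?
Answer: 462400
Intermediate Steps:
c(a) = (-2 + a)*(a + a²) (c(a) = (a + a²)*(-2 + a) = (-2 + a)*(a + a²))
(112 + c(-9))² = (112 - 9*(-2 + (-9)² - 1*(-9)))² = (112 - 9*(-2 + 81 + 9))² = (112 - 9*88)² = (112 - 792)² = (-680)² = 462400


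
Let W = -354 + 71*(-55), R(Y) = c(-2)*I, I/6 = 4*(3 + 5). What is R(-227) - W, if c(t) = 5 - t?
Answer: 5603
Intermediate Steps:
I = 192 (I = 6*(4*(3 + 5)) = 6*(4*8) = 6*32 = 192)
R(Y) = 1344 (R(Y) = (5 - 1*(-2))*192 = (5 + 2)*192 = 7*192 = 1344)
W = -4259 (W = -354 - 3905 = -4259)
R(-227) - W = 1344 - 1*(-4259) = 1344 + 4259 = 5603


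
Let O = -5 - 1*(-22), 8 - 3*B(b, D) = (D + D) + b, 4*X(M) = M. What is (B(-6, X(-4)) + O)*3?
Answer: 67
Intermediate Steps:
X(M) = M/4
B(b, D) = 8/3 - 2*D/3 - b/3 (B(b, D) = 8/3 - ((D + D) + b)/3 = 8/3 - (2*D + b)/3 = 8/3 - (b + 2*D)/3 = 8/3 + (-2*D/3 - b/3) = 8/3 - 2*D/3 - b/3)
O = 17 (O = -5 + 22 = 17)
(B(-6, X(-4)) + O)*3 = ((8/3 - (-4)/6 - ⅓*(-6)) + 17)*3 = ((8/3 - ⅔*(-1) + 2) + 17)*3 = ((8/3 + ⅔ + 2) + 17)*3 = (16/3 + 17)*3 = (67/3)*3 = 67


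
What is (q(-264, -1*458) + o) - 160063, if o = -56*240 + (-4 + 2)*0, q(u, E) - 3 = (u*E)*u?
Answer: -32094268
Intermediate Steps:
q(u, E) = 3 + E*u² (q(u, E) = 3 + (u*E)*u = 3 + (E*u)*u = 3 + E*u²)
o = -13440 (o = -13440 - 2*0 = -13440 + 0 = -13440)
(q(-264, -1*458) + o) - 160063 = ((3 - 1*458*(-264)²) - 13440) - 160063 = ((3 - 458*69696) - 13440) - 160063 = ((3 - 31920768) - 13440) - 160063 = (-31920765 - 13440) - 160063 = -31934205 - 160063 = -32094268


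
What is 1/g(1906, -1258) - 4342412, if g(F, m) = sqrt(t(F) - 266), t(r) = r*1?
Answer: -4342412 + sqrt(410)/820 ≈ -4.3424e+6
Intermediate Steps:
t(r) = r
g(F, m) = sqrt(-266 + F) (g(F, m) = sqrt(F - 266) = sqrt(-266 + F))
1/g(1906, -1258) - 4342412 = 1/(sqrt(-266 + 1906)) - 4342412 = 1/(sqrt(1640)) - 4342412 = 1/(2*sqrt(410)) - 4342412 = sqrt(410)/820 - 4342412 = -4342412 + sqrt(410)/820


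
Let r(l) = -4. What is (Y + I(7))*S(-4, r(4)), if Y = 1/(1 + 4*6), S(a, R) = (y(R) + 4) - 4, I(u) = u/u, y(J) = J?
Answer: -104/25 ≈ -4.1600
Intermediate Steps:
I(u) = 1
S(a, R) = R (S(a, R) = (R + 4) - 4 = (4 + R) - 4 = R)
Y = 1/25 (Y = 1/(1 + 24) = 1/25 ≈ 0.040000)
(Y + I(7))*S(-4, r(4)) = (1/25 + 1)*(-4) = (26/25)*(-4) = -104/25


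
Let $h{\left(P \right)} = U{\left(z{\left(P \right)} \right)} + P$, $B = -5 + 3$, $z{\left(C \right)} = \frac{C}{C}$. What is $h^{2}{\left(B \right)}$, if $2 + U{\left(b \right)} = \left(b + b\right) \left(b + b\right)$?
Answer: $0$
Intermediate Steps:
$z{\left(C \right)} = 1$
$U{\left(b \right)} = -2 + 4 b^{2}$ ($U{\left(b \right)} = -2 + \left(b + b\right) \left(b + b\right) = -2 + 2 b 2 b = -2 + 4 b^{2}$)
$B = -2$
$h{\left(P \right)} = 2 + P$ ($h{\left(P \right)} = \left(-2 + 4 \cdot 1^{2}\right) + P = \left(-2 + 4 \cdot 1\right) + P = \left(-2 + 4\right) + P = 2 + P$)
$h^{2}{\left(B \right)} = \left(2 - 2\right)^{2} = 0^{2} = 0$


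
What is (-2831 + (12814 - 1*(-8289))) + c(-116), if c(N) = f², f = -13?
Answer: 18441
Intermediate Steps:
c(N) = 169 (c(N) = (-13)² = 169)
(-2831 + (12814 - 1*(-8289))) + c(-116) = (-2831 + (12814 - 1*(-8289))) + 169 = (-2831 + (12814 + 8289)) + 169 = (-2831 + 21103) + 169 = 18272 + 169 = 18441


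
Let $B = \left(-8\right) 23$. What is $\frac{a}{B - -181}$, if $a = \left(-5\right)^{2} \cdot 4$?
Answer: $- \frac{100}{3} \approx -33.333$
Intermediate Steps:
$B = -184$
$a = 100$ ($a = 25 \cdot 4 = 100$)
$\frac{a}{B - -181} = \frac{100}{-184 - -181} = \frac{100}{-184 + 181} = \frac{100}{-3} = 100 \left(- \frac{1}{3}\right) = - \frac{100}{3}$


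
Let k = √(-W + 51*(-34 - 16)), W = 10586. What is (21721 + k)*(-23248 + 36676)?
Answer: 291669588 + 53712*I*√821 ≈ 2.9167e+8 + 1.539e+6*I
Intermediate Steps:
k = 4*I*√821 (k = √(-1*10586 + 51*(-34 - 16)) = √(-10586 + 51*(-50)) = √(-10586 - 2550) = √(-13136) = 4*I*√821 ≈ 114.61*I)
(21721 + k)*(-23248 + 36676) = (21721 + 4*I*√821)*(-23248 + 36676) = (21721 + 4*I*√821)*13428 = 291669588 + 53712*I*√821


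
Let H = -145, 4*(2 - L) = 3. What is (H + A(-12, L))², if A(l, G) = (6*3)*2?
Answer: 11881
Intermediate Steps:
L = 5/4 (L = 2 - ¼*3 = 2 - ¾ = 5/4 ≈ 1.2500)
A(l, G) = 36 (A(l, G) = 18*2 = 36)
(H + A(-12, L))² = (-145 + 36)² = (-109)² = 11881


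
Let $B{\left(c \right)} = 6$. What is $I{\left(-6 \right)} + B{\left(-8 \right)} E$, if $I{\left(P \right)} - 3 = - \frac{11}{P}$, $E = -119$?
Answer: $- \frac{4255}{6} \approx -709.17$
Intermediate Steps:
$I{\left(P \right)} = 3 - \frac{11}{P}$
$I{\left(-6 \right)} + B{\left(-8 \right)} E = \left(3 - \frac{11}{-6}\right) + 6 \left(-119\right) = \left(3 - - \frac{11}{6}\right) - 714 = \left(3 + \frac{11}{6}\right) - 714 = \frac{29}{6} - 714 = - \frac{4255}{6}$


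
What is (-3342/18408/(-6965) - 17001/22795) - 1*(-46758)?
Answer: 4555070129881279/97419538580 ≈ 46757.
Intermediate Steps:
(-3342/18408/(-6965) - 17001/22795) - 1*(-46758) = (-3342*1/18408*(-1/6965) - 17001*1/22795) + 46758 = (-557/3068*(-1/6965) - 17001/22795) + 46758 = (557/21368620 - 17001/22795) + 46758 = -72655042361/97419538580 + 46758 = 4555070129881279/97419538580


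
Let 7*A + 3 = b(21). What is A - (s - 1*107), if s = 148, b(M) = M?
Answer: -269/7 ≈ -38.429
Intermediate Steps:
A = 18/7 (A = -3/7 + (1/7)*21 = -3/7 + 3 = 18/7 ≈ 2.5714)
A - (s - 1*107) = 18/7 - (148 - 1*107) = 18/7 - (148 - 107) = 18/7 - 1*41 = 18/7 - 41 = -269/7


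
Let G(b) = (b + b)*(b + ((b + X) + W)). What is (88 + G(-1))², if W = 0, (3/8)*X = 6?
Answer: 3600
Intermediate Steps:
X = 16 (X = (8/3)*6 = 16)
G(b) = 2*b*(16 + 2*b) (G(b) = (b + b)*(b + ((b + 16) + 0)) = (2*b)*(b + ((16 + b) + 0)) = (2*b)*(b + (16 + b)) = (2*b)*(16 + 2*b) = 2*b*(16 + 2*b))
(88 + G(-1))² = (88 + 4*(-1)*(8 - 1))² = (88 + 4*(-1)*7)² = (88 - 28)² = 60² = 3600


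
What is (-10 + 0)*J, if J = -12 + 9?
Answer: 30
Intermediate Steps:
J = -3
(-10 + 0)*J = (-10 + 0)*(-3) = -10*(-3) = 30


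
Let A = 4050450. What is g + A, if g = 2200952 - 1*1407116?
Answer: 4844286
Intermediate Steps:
g = 793836 (g = 2200952 - 1407116 = 793836)
g + A = 793836 + 4050450 = 4844286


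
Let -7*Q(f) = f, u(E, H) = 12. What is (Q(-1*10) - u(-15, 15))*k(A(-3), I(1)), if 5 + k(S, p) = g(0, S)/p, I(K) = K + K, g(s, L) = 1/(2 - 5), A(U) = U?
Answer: 1147/21 ≈ 54.619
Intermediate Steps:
g(s, L) = -1/3 (g(s, L) = 1/(-3) = -1/3)
Q(f) = -f/7
I(K) = 2*K
k(S, p) = -5 - 1/(3*p)
(Q(-1*10) - u(-15, 15))*k(A(-3), I(1)) = (-(-1)*10/7 - 1*12)*(-5 - 1/(3*(2*1))) = (-1/7*(-10) - 12)*(-5 - 1/3/2) = (10/7 - 12)*(-5 - 1/3*1/2) = -74*(-5 - 1/6)/7 = -74/7*(-31/6) = 1147/21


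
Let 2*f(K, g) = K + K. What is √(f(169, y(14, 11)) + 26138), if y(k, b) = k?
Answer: 3*√2923 ≈ 162.19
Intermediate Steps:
f(K, g) = K (f(K, g) = (K + K)/2 = (2*K)/2 = K)
√(f(169, y(14, 11)) + 26138) = √(169 + 26138) = √26307 = 3*√2923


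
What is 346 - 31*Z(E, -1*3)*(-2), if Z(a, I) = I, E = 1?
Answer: 160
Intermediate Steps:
346 - 31*Z(E, -1*3)*(-2) = 346 - 31*(-1*3)*(-2) = 346 - (-93)*(-2) = 346 - 31*6 = 346 - 186 = 160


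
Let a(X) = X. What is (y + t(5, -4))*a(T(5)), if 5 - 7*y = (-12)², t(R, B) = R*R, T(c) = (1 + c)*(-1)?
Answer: -216/7 ≈ -30.857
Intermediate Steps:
T(c) = -1 - c
t(R, B) = R²
y = -139/7 (y = 5/7 - ⅐*(-12)² = 5/7 - ⅐*144 = 5/7 - 144/7 = -139/7 ≈ -19.857)
(y + t(5, -4))*a(T(5)) = (-139/7 + 5²)*(-1 - 1*5) = (-139/7 + 25)*(-1 - 5) = (36/7)*(-6) = -216/7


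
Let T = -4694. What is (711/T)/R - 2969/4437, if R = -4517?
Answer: -62947952555/94076814726 ≈ -0.66911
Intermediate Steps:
(711/T)/R - 2969/4437 = (711/(-4694))/(-4517) - 2969/4437 = (711*(-1/4694))*(-1/4517) - 2969*1/4437 = -711/4694*(-1/4517) - 2969/4437 = 711/21202798 - 2969/4437 = -62947952555/94076814726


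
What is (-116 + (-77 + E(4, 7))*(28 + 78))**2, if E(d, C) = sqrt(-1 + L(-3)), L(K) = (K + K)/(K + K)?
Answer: 68525284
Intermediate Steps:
L(K) = 1 (L(K) = (2*K)/((2*K)) = (2*K)*(1/(2*K)) = 1)
E(d, C) = 0 (E(d, C) = sqrt(-1 + 1) = sqrt(0) = 0)
(-116 + (-77 + E(4, 7))*(28 + 78))**2 = (-116 + (-77 + 0)*(28 + 78))**2 = (-116 - 77*106)**2 = (-116 - 8162)**2 = (-8278)**2 = 68525284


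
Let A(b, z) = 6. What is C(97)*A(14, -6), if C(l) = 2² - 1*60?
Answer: -336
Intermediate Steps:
C(l) = -56 (C(l) = 4 - 60 = -56)
C(97)*A(14, -6) = -56*6 = -336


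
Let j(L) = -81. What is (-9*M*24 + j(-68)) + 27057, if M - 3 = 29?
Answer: 20064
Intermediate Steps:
M = 32 (M = 3 + 29 = 32)
(-9*M*24 + j(-68)) + 27057 = (-9*32*24 - 81) + 27057 = (-288*24 - 81) + 27057 = (-6912 - 81) + 27057 = -6993 + 27057 = 20064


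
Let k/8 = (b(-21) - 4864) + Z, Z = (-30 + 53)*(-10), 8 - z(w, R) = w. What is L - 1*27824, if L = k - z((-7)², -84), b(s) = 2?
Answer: -68519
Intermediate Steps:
z(w, R) = 8 - w
Z = -230 (Z = 23*(-10) = -230)
k = -40736 (k = 8*((2 - 4864) - 230) = 8*(-4862 - 230) = 8*(-5092) = -40736)
L = -40695 (L = -40736 - (8 - 1*(-7)²) = -40736 - (8 - 1*49) = -40736 - (8 - 49) = -40736 - 1*(-41) = -40736 + 41 = -40695)
L - 1*27824 = -40695 - 1*27824 = -40695 - 27824 = -68519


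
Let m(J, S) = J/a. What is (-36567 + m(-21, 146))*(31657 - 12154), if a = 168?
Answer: -5705349111/8 ≈ -7.1317e+8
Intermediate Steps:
m(J, S) = J/168
(-36567 + m(-21, 146))*(31657 - 12154) = (-36567 + (1/168)*(-21))*(31657 - 12154) = (-36567 - ⅛)*19503 = -292537/8*19503 = -5705349111/8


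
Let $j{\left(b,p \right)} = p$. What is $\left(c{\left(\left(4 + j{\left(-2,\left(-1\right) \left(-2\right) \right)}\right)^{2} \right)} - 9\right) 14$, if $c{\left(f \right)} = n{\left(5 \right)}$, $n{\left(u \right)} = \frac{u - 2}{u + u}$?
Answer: $- \frac{609}{5} \approx -121.8$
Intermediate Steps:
$n{\left(u \right)} = \frac{-2 + u}{2 u}$
$c{\left(f \right)} = \frac{3}{10}$ ($c{\left(f \right)} = \frac{-2 + 5}{2 \cdot 5} = \frac{1}{2} \cdot \frac{1}{5} \cdot 3 = \frac{3}{10}$)
$\left(c{\left(\left(4 + j{\left(-2,\left(-1\right) \left(-2\right) \right)}\right)^{2} \right)} - 9\right) 14 = \left(\frac{3}{10} - 9\right) 14 = \left(- \frac{87}{10}\right) 14 = - \frac{609}{5}$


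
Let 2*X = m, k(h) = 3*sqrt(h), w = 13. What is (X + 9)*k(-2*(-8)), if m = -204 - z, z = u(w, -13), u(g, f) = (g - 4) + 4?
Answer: -1194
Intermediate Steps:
u(g, f) = g (u(g, f) = (-4 + g) + 4 = g)
z = 13
m = -217 (m = -204 - 1*13 = -204 - 13 = -217)
X = -217/2 (X = (1/2)*(-217) = -217/2 ≈ -108.50)
(X + 9)*k(-2*(-8)) = (-217/2 + 9)*(3*sqrt(-2*(-8))) = -597*sqrt(16)/2 = -597*4/2 = -199/2*12 = -1194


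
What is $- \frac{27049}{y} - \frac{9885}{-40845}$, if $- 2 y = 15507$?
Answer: $\frac{157527967}{42225561} \approx 3.7306$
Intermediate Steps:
$y = - \frac{15507}{2}$ ($y = \left(- \frac{1}{2}\right) 15507 = - \frac{15507}{2} \approx -7753.5$)
$- \frac{27049}{y} - \frac{9885}{-40845} = - \frac{27049}{- \frac{15507}{2}} - \frac{9885}{-40845} = \left(-27049\right) \left(- \frac{2}{15507}\right) - - \frac{659}{2723} = \frac{54098}{15507} + \frac{659}{2723} = \frac{157527967}{42225561}$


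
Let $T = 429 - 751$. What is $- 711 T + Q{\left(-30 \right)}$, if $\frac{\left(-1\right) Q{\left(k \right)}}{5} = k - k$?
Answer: $228942$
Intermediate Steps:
$T = -322$
$Q{\left(k \right)} = 0$ ($Q{\left(k \right)} = - 5 \left(k - k\right) = \left(-5\right) 0 = 0$)
$- 711 T + Q{\left(-30 \right)} = \left(-711\right) \left(-322\right) + 0 = 228942 + 0 = 228942$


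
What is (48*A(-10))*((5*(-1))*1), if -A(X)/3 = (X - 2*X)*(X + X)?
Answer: -144000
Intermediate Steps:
A(X) = 6*X² (A(X) = -3*(X - 2*X)*(X + X) = -3*(-X)*2*X = -(-6)*X² = 6*X²)
(48*A(-10))*((5*(-1))*1) = (48*(6*(-10)²))*((5*(-1))*1) = (48*(6*100))*(-5*1) = (48*600)*(-5) = 28800*(-5) = -144000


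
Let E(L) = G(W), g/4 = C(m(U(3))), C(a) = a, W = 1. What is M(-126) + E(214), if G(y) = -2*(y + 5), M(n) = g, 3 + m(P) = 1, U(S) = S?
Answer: -20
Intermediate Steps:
m(P) = -2 (m(P) = -3 + 1 = -2)
g = -8 (g = 4*(-2) = -8)
M(n) = -8
G(y) = -10 - 2*y (G(y) = -2*(5 + y) = -10 - 2*y)
E(L) = -12 (E(L) = -10 - 2*1 = -10 - 2 = -12)
M(-126) + E(214) = -8 - 12 = -20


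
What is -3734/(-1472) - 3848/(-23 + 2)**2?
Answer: -2008781/324576 ≈ -6.1889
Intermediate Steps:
-3734/(-1472) - 3848/(-23 + 2)**2 = -3734*(-1/1472) - 3848/((-21)**2) = 1867/736 - 3848/441 = -2008781/324576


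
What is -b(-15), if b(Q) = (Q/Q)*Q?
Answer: 15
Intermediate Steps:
b(Q) = Q (b(Q) = 1*Q = Q)
-b(-15) = -1*(-15) = 15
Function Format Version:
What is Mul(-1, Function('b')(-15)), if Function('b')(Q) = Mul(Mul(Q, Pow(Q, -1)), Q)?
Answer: 15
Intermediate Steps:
Function('b')(Q) = Q (Function('b')(Q) = Mul(1, Q) = Q)
Mul(-1, Function('b')(-15)) = Mul(-1, -15) = 15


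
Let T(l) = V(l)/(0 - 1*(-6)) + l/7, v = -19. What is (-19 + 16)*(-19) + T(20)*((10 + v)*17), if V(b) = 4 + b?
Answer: -6945/7 ≈ -992.14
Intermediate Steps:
T(l) = 2/3 + 13*l/42 (T(l) = (4 + l)/(0 - 1*(-6)) + l/7 = (4 + l)/(0 + 6) + l*(1/7) = (4 + l)/6 + l/7 = (4 + l)*(1/6) + l/7 = (2/3 + l/6) + l/7 = 2/3 + 13*l/42)
(-19 + 16)*(-19) + T(20)*((10 + v)*17) = (-19 + 16)*(-19) + (2/3 + (13/42)*20)*((10 - 19)*17) = -3*(-19) + (2/3 + 130/21)*(-9*17) = 57 + (48/7)*(-153) = 57 - 7344/7 = -6945/7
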